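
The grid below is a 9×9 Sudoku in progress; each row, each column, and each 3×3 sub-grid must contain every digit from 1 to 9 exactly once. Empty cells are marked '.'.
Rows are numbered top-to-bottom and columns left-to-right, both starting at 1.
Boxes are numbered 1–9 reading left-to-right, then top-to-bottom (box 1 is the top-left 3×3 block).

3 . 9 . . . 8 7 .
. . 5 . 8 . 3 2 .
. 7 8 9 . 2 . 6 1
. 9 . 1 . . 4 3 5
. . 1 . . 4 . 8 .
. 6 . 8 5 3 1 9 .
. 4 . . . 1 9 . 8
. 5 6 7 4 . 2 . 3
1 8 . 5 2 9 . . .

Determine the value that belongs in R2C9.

9

Cell R2C9 itself could take any of {4, 9} by direct elimination.
Consider where 9 can go in row 2.
R2C1 is out (box 1 already has a 9).
R2C2 is out (column 2 already has a 9).
R2C4 is out (column 4 already has a 9).
R2C6 is out (column 6 already has a 9).
So the only cell in row 2 that can hold 9 is R2C9.
Therefore R2C9 = 9.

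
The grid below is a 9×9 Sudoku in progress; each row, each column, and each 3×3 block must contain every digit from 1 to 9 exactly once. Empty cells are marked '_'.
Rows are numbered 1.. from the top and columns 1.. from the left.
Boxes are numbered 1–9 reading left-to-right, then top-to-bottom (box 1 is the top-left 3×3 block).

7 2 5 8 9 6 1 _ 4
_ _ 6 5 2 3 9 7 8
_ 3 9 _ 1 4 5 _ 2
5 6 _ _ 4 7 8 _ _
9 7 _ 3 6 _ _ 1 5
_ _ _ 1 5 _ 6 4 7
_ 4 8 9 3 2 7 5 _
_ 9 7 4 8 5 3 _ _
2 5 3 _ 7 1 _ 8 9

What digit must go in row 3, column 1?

8

Row 3 already contains {1, 2, 3, 4, 5, 9}.
Column 1 already contains {2, 5, 7, 9}.
Its 3×3 block (box 1) already contains {2, 3, 5, 6, 7, 9}.
The only value from 1–9 not eliminated is 8, so row 3, column 1 = 8.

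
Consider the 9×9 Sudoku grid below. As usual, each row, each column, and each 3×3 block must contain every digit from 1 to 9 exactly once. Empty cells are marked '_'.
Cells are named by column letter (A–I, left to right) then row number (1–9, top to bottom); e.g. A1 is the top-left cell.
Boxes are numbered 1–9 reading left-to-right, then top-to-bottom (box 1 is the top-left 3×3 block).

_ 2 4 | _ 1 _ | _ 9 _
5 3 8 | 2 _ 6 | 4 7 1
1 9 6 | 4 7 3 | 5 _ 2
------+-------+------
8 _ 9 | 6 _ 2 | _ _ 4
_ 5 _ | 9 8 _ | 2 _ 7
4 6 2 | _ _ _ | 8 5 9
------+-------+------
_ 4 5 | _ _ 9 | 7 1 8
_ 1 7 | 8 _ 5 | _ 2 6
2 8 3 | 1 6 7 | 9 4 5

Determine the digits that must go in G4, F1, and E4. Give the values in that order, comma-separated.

For G4:
  Consider where 1 can go in row 4.
  B4 is out (column B already has a 1).
  E4 is out (column E already has a 1).
  H4 is out (column H already has a 1).
  So the only cell in row 4 that can hold 1 is G4.
  So G4 = 1.
For F1:
  Row 1 already contains {1, 2, 4, 9}.
  Column F already contains {2, 3, 5, 6, 7, 9}.
  Its 3×3 block (box 2) already contains {1, 2, 3, 4, 6, 7}.
  The only value from 1–9 not eliminated is 8, so F1 = 8.
For E4:
  Consider where 5 can go in column E.
  E2 is out (row 2 already has a 5).
  E6 is out (row 6 already has a 5).
  E7 is out (row 7 already has a 5).
  E8 is out (row 8 already has a 5).
  So the only cell in column E that can hold 5 is E4.
  So E4 = 5.

1,8,5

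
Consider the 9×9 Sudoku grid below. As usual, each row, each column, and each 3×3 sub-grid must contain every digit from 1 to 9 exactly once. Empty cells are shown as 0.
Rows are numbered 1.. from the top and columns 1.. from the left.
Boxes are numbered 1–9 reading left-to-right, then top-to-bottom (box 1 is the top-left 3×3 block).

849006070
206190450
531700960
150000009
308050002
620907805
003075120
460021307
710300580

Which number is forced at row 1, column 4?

5

Cell row 1, column 4 itself could take any of {2, 5} by direct elimination.
Consider where 5 can go in row 1.
row 1, column 5 is out (column 5 already has a 5).
row 1, column 7 is out (column 7 already has a 5).
row 1, column 9 is out (column 9 already has a 5).
So the only cell in row 1 that can hold 5 is row 1, column 4.
Therefore row 1, column 4 = 5.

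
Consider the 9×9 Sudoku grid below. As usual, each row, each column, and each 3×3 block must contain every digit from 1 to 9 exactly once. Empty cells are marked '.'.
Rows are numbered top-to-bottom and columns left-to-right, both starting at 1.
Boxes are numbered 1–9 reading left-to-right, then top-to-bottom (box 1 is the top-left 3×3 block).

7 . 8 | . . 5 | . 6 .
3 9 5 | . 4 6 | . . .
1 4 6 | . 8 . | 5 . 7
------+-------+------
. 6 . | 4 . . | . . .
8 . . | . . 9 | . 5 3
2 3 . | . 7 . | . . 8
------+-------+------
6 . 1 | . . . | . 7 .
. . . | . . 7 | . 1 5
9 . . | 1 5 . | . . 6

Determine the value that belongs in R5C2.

Cell R5C2 itself could take any of {1, 7} by direct elimination.
Consider where 1 can go in box 4.
R4C1 is out (column 1 already has a 1).
R4C3 is out (column 3 already has a 1).
R5C3 is out (column 3 already has a 1).
R6C3 is out (column 3 already has a 1).
So the only cell in box 4 that can hold 1 is R5C2.
Therefore R5C2 = 1.

1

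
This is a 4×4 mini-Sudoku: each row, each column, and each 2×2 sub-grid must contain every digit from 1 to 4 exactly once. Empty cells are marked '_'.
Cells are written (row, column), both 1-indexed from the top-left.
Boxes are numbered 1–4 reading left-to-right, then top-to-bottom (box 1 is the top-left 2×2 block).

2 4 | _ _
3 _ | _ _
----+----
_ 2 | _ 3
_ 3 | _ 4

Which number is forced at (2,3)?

4

Cell (2,3) itself could take any of {1, 2, 4} by direct elimination.
Consider where 4 can go in row 2.
(2,2) is out (column 2 already has a 4).
(2,4) is out (column 4 already has a 4).
So the only cell in row 2 that can hold 4 is (2,3).
Therefore (2,3) = 4.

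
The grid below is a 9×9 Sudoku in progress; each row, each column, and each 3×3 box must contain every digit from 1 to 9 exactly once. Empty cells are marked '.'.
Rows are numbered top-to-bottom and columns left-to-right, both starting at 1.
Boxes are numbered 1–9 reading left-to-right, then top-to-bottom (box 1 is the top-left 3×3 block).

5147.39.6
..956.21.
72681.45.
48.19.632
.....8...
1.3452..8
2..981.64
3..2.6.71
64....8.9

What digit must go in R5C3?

2

Cell R5C3 itself could take any of {2, 5, 7} by direct elimination.
Consider where 2 can go in row 5.
R5C1 is out (column 1 already has a 2). R5C2 is out (column 2 already has a 2). R5C4 is out (column 4 already has a 2). R5C5 is out (box 5 already has a 2). The remaining empty cells in row 5 are similarly blocked.
So the only cell in row 5 that can hold 2 is R5C3.
Therefore R5C3 = 2.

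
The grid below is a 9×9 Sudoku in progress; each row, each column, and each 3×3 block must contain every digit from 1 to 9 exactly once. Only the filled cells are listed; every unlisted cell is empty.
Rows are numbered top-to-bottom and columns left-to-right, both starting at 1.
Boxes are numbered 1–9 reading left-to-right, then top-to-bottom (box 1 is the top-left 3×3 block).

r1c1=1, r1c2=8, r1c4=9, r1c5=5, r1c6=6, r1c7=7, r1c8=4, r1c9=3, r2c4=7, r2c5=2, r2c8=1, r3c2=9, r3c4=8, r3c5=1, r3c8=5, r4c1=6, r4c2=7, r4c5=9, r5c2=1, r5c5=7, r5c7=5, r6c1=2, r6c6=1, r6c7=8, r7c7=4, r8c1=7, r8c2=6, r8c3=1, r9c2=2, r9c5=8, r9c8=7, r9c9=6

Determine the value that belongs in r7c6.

7

Cell r7c6 itself could take any of {2, 3, 5, 7, 9} by direct elimination.
Consider where 7 can go in column 6.
r2c6 is out (row 2 already has a 7). r3c6 is out (box 2 already has a 7). r4c6 is out (row 4 already has a 7). r5c6 is out (row 5 already has a 7). The remaining empty cells in column 6 are similarly blocked.
So the only cell in column 6 that can hold 7 is r7c6.
Therefore r7c6 = 7.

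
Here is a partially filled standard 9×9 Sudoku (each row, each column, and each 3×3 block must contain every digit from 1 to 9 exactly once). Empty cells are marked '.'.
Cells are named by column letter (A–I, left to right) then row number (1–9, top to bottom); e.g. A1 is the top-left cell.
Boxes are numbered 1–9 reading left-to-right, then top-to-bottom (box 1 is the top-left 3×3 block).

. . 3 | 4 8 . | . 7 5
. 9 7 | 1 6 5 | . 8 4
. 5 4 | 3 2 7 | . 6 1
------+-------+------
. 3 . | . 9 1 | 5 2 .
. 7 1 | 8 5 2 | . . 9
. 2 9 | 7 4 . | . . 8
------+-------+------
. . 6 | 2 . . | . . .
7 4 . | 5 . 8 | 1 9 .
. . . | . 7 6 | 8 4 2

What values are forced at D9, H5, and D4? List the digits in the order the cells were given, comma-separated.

For D9:
  Row 9 already contains {2, 4, 6, 7, 8}.
  Column D already contains {1, 2, 3, 4, 5, 7, 8}.
  Its 3×3 block (box 8) already contains {2, 5, 6, 7, 8}.
  The only value from 1–9 not eliminated is 9, so D9 = 9.
For H5:
  Row 5 already contains {1, 2, 5, 7, 8, 9}.
  Column H already contains {2, 4, 6, 7, 8, 9}.
  Its 3×3 block (box 6) already contains {2, 5, 8, 9}.
  The only value from 1–9 not eliminated is 3, so H5 = 3.
For D4:
  Row 4 already contains {1, 2, 3, 5, 9}.
  Column D already contains {1, 2, 3, 4, 5, 7, 8}.
  Its 3×3 block (box 5) already contains {1, 2, 4, 5, 7, 8, 9}.
  The only value from 1–9 not eliminated is 6, so D4 = 6.

9,3,6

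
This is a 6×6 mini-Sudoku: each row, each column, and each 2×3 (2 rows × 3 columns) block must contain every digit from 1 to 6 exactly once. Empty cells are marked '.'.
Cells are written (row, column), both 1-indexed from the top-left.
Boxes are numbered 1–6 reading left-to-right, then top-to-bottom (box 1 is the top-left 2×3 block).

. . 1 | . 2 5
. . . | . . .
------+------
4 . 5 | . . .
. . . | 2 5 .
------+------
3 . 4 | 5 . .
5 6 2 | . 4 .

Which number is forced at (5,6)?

Cell (5,6) itself could take any of {1, 2, 6} by direct elimination.
Consider where 2 can go in row 5.
(5,2) is out (box 5 already has a 2).
(5,5) is out (column 5 already has a 2).
So the only cell in row 5 that can hold 2 is (5,6).
Therefore (5,6) = 2.

2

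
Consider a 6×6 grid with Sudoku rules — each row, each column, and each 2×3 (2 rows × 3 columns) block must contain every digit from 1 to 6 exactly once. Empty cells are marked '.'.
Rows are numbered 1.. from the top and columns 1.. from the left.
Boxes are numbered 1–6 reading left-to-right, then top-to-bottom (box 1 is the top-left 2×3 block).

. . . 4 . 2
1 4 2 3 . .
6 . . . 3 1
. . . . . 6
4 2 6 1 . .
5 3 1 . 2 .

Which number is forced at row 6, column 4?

6

Row 6 already contains {1, 2, 3, 5}.
Column 4 already contains {1, 3, 4}.
Its 2×3 block (box 6) already contains {1, 2}.
The only value from 1–6 not eliminated is 6, so row 6, column 4 = 6.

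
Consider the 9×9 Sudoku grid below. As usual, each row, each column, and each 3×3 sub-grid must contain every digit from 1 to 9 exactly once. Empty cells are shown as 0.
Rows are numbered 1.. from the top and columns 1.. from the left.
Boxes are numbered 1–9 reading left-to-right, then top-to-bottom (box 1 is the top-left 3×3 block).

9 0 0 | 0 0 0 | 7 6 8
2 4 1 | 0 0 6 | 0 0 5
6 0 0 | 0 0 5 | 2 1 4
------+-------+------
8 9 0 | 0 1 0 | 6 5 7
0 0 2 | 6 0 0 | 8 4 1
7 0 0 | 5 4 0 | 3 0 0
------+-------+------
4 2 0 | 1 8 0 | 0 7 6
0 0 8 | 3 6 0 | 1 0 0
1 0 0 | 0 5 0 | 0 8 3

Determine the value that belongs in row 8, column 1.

5

Row 8 already contains {1, 3, 6, 8}.
Column 1 already contains {1, 2, 4, 6, 7, 8, 9}.
Its 3×3 block (box 7) already contains {1, 2, 4, 8}.
The only value from 1–9 not eliminated is 5, so row 8, column 1 = 5.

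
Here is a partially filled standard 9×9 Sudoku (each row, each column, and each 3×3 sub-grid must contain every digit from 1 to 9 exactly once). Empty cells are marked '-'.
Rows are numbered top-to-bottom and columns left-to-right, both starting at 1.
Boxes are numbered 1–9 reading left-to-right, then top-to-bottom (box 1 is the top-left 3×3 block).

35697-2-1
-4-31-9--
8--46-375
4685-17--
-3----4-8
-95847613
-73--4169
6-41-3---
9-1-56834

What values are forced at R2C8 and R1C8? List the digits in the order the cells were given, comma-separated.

8,4

For R2C8:
  Row 2 already contains {1, 3, 4, 9}.
  Column 8 already contains {1, 3, 6, 7}.
  Its 3×3 block (box 3) already contains {1, 2, 3, 5, 7, 9}.
  The only value from 1–9 not eliminated is 8, so R2C8 = 8.
For R1C8:
  Consider where 4 can go in row 1.
  R1C6 is out (column 6 already has a 4).
  So the only cell in row 1 that can hold 4 is R1C8.
  So R1C8 = 4.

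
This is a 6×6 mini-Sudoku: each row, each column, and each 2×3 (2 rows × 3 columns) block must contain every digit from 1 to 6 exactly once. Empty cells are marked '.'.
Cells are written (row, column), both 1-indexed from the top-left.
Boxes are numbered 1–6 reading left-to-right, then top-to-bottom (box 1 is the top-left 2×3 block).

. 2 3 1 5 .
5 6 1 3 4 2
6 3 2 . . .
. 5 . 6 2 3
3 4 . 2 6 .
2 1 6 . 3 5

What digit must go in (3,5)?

1

Row 3 already contains {2, 3, 6}.
Column 5 already contains {2, 3, 4, 5, 6}.
Its 2×3 block (box 4) already contains {2, 3, 6}.
The only value from 1–6 not eliminated is 1, so (3,5) = 1.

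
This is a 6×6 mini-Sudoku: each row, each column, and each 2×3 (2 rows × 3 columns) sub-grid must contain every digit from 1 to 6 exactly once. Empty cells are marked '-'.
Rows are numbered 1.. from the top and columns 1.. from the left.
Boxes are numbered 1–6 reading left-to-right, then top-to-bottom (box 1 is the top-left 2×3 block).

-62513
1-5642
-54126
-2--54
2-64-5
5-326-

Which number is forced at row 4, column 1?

Cell row 4, column 1 itself could take any of {3, 6} by direct elimination.
Consider where 6 can go in column 1.
row 1, column 1 is out (row 1 already has a 6).
row 3, column 1 is out (row 3 already has a 6).
So the only cell in column 1 that can hold 6 is row 4, column 1.
Therefore row 4, column 1 = 6.

6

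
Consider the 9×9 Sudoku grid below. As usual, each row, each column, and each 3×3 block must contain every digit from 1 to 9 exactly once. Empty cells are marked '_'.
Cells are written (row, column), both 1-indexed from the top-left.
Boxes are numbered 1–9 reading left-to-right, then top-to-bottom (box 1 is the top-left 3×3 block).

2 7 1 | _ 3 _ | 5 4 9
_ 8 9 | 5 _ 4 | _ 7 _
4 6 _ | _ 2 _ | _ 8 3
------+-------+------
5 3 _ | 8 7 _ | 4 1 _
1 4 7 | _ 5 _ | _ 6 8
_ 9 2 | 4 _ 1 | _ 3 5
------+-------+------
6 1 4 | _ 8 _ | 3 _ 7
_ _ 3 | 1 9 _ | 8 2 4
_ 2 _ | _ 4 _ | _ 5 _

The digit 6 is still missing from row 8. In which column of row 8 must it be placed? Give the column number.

6

Consider where 6 can go in row 8.
(8,1) is out (column 1 already has a 6).
(8,2) is out (column 2 already has a 6).
So the only cell in row 8 that can hold 6 is (8,6).
That is column 6.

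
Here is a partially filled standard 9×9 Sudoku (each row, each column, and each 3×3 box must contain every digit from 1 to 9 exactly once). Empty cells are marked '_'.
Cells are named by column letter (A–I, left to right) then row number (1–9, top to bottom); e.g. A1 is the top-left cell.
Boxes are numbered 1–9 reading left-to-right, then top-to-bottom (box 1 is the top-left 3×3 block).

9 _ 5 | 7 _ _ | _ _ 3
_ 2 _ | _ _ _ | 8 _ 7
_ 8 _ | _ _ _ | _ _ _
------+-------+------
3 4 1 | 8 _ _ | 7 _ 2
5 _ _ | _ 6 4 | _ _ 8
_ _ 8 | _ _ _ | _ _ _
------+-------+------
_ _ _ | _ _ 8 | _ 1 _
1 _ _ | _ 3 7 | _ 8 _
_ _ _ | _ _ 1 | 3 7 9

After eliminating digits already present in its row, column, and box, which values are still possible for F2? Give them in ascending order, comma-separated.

Row 2 already contains {2, 7, 8}.
Column F already contains {1, 4, 7, 8}.
Its 3×3 block (box 2) already contains {7}.
Removing those from 1–9 leaves {3, 5, 6, 9} as the candidates for F2.

3,5,6,9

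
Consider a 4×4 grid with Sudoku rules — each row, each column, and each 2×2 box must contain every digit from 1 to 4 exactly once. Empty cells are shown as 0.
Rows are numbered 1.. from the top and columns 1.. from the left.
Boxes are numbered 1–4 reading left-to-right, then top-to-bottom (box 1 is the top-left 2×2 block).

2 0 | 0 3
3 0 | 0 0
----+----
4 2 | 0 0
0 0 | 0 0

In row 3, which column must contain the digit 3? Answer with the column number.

3

Consider where 3 can go in row 3.
row 3, column 4 is out (column 4 already has a 3).
So the only cell in row 3 that can hold 3 is row 3, column 3.
That is column 3.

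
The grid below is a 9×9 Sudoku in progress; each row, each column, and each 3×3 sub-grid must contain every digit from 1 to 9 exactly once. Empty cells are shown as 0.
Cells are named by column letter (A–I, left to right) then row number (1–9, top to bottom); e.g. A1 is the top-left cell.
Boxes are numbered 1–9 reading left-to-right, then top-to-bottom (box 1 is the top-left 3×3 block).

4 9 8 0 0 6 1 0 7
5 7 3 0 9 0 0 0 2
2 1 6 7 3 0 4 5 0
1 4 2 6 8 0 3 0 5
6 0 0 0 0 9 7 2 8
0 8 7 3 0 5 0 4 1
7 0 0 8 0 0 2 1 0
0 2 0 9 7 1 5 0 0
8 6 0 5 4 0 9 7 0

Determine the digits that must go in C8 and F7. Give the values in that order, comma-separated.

For C8:
  Row 8 already contains {1, 2, 5, 7, 9}.
  Column C already contains {2, 3, 6, 7, 8}.
  Its 3×3 block (box 7) already contains {2, 6, 7, 8}.
  The only value from 1–9 not eliminated is 4, so C8 = 4.
For F7:
  Row 7 already contains {1, 2, 7, 8}.
  Column F already contains {1, 5, 6, 9}.
  Its 3×3 block (box 8) already contains {1, 4, 5, 7, 8, 9}.
  The only value from 1–9 not eliminated is 3, so F7 = 3.

4,3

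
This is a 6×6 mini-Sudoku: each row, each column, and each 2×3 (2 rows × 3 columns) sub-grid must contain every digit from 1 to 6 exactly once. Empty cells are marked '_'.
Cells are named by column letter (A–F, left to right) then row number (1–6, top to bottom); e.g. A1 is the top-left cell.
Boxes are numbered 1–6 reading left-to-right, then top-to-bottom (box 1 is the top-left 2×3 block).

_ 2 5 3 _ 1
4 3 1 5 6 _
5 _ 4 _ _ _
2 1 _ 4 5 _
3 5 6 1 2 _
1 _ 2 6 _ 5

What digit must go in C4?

3

Row 4 already contains {1, 2, 4, 5}.
Column C already contains {1, 2, 4, 5, 6}.
Its 2×3 block (box 3) already contains {1, 2, 4, 5}.
The only value from 1–6 not eliminated is 3, so C4 = 3.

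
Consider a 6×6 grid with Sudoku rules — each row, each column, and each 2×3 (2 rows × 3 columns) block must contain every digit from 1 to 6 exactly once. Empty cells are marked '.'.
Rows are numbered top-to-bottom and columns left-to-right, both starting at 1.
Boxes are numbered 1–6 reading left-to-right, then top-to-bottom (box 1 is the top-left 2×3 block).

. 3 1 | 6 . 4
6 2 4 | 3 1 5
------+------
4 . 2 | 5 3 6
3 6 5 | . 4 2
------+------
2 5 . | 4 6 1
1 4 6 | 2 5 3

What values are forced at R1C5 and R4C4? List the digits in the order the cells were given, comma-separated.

For R1C5:
  Row 1 already contains {1, 3, 4, 6}.
  Column 5 already contains {1, 3, 4, 5, 6}.
  Its 2×3 block (box 2) already contains {1, 3, 4, 5, 6}.
  The only value from 1–6 not eliminated is 2, so R1C5 = 2.
For R4C4:
  Row 4 already contains {2, 3, 4, 5, 6}.
  Column 4 already contains {2, 3, 4, 5, 6}.
  Its 2×3 block (box 4) already contains {2, 3, 4, 5, 6}.
  The only value from 1–6 not eliminated is 1, so R4C4 = 1.

2,1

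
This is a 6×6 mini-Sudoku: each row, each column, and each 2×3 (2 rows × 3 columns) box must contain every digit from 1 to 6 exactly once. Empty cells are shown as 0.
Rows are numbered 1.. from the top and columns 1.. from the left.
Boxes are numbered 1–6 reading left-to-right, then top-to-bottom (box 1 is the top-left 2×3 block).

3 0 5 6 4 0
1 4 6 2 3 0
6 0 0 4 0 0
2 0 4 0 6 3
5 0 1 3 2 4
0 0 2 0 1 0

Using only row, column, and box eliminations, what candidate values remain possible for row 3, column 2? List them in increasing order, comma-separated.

1,3,5

Row 3 already contains {4, 6}.
Column 2 already contains {4}.
Its 2×3 block (box 3) already contains {2, 4, 6}.
Removing those from 1–6 leaves {1, 3, 5} as the candidates for row 3, column 2.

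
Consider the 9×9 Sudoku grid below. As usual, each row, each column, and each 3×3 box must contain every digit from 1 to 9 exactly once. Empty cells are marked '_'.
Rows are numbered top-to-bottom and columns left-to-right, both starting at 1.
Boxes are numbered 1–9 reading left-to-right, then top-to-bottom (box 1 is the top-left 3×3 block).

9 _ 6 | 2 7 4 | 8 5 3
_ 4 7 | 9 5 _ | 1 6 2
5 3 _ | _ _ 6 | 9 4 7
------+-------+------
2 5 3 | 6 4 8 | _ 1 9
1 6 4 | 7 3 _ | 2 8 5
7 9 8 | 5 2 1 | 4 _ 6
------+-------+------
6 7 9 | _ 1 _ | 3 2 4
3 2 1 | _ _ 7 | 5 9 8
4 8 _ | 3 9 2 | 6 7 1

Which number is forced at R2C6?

3

Row 2 already contains {1, 2, 4, 5, 6, 7, 9}.
Column 6 already contains {1, 2, 4, 6, 7, 8}.
Its 3×3 block (box 2) already contains {2, 4, 5, 6, 7, 9}.
The only value from 1–9 not eliminated is 3, so R2C6 = 3.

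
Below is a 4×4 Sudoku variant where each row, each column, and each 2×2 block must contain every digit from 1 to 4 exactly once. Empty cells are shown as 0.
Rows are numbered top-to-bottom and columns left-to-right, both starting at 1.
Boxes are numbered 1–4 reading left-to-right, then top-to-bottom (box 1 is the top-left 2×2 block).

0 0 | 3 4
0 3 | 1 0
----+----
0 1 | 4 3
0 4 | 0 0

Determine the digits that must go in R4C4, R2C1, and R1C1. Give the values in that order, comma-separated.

For R4C4:
  Consider where 1 can go in column 4.
  R2C4 is out (row 2 already has a 1).
  So the only cell in column 4 that can hold 1 is R4C4.
  So R4C4 = 1.
For R2C1:
  Consider where 4 can go in row 2.
  R2C4 is out (column 4 already has a 4).
  So the only cell in row 2 that can hold 4 is R2C1.
  So R2C1 = 4.
For R1C1:
  Consider where 1 can go in box 1.
  R1C2 is out (column 2 already has a 1).
  R2C1 is out (row 2 already has a 1).
  So the only cell in box 1 that can hold 1 is R1C1.
  So R1C1 = 1.

1,4,1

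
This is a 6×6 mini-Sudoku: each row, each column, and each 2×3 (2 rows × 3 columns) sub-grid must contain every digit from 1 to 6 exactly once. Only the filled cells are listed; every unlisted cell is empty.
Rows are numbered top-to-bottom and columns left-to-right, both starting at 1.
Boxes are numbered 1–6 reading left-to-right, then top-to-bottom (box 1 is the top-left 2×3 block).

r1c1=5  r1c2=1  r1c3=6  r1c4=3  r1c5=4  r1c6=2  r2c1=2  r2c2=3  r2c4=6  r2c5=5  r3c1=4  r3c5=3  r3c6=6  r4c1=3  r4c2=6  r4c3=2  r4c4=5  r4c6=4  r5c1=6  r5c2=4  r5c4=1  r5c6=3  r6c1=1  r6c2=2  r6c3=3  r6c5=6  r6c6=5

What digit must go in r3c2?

Row 3 already contains {3, 4, 6}.
Column 2 already contains {1, 2, 3, 4, 6}.
Its 2×3 block (box 3) already contains {2, 3, 4, 6}.
The only value from 1–6 not eliminated is 5, so r3c2 = 5.

5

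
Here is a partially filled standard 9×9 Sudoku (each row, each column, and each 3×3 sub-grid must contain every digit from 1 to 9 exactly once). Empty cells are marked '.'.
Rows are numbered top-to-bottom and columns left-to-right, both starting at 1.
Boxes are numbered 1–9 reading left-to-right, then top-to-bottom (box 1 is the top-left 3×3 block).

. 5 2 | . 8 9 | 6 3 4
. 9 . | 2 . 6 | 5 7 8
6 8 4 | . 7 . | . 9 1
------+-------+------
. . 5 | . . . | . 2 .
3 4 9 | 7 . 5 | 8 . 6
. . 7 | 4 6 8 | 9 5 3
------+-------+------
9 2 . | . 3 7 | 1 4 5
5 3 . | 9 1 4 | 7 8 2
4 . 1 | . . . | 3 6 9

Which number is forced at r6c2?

1

Row 6 already contains {3, 4, 5, 6, 7, 8, 9}.
Column 2 already contains {2, 3, 4, 5, 8, 9}.
Its 3×3 block (box 4) already contains {3, 4, 5, 7, 9}.
The only value from 1–9 not eliminated is 1, so r6c2 = 1.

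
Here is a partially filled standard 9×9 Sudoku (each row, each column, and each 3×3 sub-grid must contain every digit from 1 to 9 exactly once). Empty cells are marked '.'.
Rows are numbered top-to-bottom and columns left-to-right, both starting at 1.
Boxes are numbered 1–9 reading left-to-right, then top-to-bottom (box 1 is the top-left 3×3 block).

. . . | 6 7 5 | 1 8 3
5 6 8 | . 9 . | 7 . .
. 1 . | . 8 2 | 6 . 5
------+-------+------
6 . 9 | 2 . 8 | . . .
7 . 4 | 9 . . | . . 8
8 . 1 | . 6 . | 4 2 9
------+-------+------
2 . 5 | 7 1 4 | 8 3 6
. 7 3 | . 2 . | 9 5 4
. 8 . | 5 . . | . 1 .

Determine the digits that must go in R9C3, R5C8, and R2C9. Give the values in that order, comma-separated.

6,6,2

For R9C3:
  Row 9 already contains {1, 5, 8}.
  Column 3 already contains {1, 3, 4, 5, 8, 9}.
  Its 3×3 block (box 7) already contains {2, 3, 5, 7, 8}.
  The only value from 1–9 not eliminated is 6, so R9C3 = 6.
For R5C8:
  Row 5 already contains {4, 7, 8, 9}.
  Column 8 already contains {1, 2, 3, 5, 8}.
  Its 3×3 block (box 6) already contains {2, 4, 8, 9}.
  The only value from 1–9 not eliminated is 6, so R5C8 = 6.
For R2C9:
  Row 2 already contains {5, 6, 7, 8, 9}.
  Column 9 already contains {3, 4, 5, 6, 8, 9}.
  Its 3×3 block (box 3) already contains {1, 3, 5, 6, 7, 8}.
  The only value from 1–9 not eliminated is 2, so R2C9 = 2.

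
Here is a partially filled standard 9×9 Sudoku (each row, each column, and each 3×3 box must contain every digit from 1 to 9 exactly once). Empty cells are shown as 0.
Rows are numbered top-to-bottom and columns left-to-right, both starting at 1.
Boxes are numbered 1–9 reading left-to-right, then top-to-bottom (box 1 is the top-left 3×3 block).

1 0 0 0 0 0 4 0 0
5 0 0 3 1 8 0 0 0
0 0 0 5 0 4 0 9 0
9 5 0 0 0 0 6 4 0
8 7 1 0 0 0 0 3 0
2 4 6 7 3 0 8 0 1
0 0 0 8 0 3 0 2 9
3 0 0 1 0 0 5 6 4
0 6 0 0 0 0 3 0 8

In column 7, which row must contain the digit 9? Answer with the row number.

5

Consider where 9 can go in column 7.
R2C7 is out (box 3 already has a 9).
R3C7 is out (row 3 already has a 9).
R7C7 is out (row 7 already has a 9).
So the only cell in column 7 that can hold 9 is R5C7.
That is row 5.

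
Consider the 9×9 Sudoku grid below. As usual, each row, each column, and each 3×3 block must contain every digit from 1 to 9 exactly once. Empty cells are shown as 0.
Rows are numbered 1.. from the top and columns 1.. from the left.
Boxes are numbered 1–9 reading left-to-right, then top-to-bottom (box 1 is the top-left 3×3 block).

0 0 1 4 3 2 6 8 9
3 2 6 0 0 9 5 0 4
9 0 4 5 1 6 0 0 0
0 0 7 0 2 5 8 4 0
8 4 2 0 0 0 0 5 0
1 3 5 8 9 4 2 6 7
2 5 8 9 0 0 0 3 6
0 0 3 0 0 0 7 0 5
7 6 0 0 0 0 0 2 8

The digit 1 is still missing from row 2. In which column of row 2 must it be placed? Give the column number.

Consider where 1 can go in row 2.
row 2, column 4 is out (box 2 already has a 1).
row 2, column 5 is out (column 5 already has a 1).
So the only cell in row 2 that can hold 1 is row 2, column 8.
That is column 8.

8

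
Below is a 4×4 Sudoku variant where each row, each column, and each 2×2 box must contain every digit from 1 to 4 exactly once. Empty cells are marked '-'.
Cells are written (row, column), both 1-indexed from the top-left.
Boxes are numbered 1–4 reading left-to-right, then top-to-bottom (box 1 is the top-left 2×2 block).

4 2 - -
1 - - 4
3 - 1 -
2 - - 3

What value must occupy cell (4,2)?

Cell (4,2) itself could take any of {1, 4} by direct elimination.
Consider where 1 can go in column 2.
(2,2) is out (row 2 already has a 1).
(3,2) is out (row 3 already has a 1).
So the only cell in column 2 that can hold 1 is (4,2).
Therefore (4,2) = 1.

1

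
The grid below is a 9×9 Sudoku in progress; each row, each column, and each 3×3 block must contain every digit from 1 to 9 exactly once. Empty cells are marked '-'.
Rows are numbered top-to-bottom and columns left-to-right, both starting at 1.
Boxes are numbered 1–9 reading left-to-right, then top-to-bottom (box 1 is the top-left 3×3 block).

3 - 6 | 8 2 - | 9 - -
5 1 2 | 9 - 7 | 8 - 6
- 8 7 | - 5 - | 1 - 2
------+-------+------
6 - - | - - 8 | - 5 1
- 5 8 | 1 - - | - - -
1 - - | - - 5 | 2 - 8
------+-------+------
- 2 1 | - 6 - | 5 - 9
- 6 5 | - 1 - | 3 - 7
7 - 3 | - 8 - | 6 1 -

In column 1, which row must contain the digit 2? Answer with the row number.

Consider where 2 can go in column 1.
r3c1 is out (row 3 already has a 2).
r7c1 is out (row 7 already has a 2).
r8c1 is out (box 7 already has a 2).
So the only cell in column 1 that can hold 2 is r5c1.
That is row 5.

5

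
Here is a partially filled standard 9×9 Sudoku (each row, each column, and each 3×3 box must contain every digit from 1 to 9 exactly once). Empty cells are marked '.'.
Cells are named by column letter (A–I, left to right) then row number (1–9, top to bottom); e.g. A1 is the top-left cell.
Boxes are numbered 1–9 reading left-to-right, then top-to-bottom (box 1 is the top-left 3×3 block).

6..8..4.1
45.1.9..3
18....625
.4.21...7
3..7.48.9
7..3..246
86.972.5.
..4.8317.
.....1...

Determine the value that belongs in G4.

5

Cell G4 itself could take any of {3, 5} by direct elimination.
Consider where 5 can go in box 6.
H4 is out (column H already has a 5).
H5 is out (column H already has a 5).
So the only cell in box 6 that can hold 5 is G4.
Therefore G4 = 5.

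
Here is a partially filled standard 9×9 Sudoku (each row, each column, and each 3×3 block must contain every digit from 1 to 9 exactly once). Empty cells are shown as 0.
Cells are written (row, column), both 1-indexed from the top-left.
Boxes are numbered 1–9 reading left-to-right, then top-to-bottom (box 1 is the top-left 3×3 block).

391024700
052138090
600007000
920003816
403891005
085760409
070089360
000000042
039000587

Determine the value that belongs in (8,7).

9

Cell (8,7) itself could take any of {1, 9} by direct elimination.
Consider where 9 can go in box 9.
(7,9) is out (row 7 already has a 9).
So the only cell in box 9 that can hold 9 is (8,7).
Therefore (8,7) = 9.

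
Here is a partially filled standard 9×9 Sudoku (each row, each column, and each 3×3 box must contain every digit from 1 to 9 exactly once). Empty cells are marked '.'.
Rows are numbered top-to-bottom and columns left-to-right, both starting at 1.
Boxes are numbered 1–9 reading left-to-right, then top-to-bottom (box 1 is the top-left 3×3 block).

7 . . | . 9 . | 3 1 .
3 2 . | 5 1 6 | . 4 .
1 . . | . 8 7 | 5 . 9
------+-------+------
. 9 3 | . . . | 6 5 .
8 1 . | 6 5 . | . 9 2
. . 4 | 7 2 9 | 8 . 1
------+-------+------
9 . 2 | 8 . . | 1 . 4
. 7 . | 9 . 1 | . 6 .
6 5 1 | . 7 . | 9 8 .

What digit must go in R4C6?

Cell R4C6 itself could take any of {4, 8} by direct elimination.
Consider where 8 can go in box 5.
R4C4 is out (column 4 already has a 8).
R4C5 is out (column 5 already has a 8).
R5C6 is out (row 5 already has a 8).
So the only cell in box 5 that can hold 8 is R4C6.
Therefore R4C6 = 8.

8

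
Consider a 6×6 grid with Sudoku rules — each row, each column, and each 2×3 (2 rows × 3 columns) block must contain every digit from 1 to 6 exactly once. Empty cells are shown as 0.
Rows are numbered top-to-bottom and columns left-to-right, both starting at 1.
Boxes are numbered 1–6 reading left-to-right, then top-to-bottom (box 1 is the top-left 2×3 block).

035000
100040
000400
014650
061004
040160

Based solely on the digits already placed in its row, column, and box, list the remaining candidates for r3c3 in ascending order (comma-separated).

Row 3 already contains {4}.
Column 3 already contains {1, 4, 5}.
Its 2×3 block (box 3) already contains {1, 4}.
Removing those from 1–6 leaves {2, 3, 6} as the candidates for r3c3.

2,3,6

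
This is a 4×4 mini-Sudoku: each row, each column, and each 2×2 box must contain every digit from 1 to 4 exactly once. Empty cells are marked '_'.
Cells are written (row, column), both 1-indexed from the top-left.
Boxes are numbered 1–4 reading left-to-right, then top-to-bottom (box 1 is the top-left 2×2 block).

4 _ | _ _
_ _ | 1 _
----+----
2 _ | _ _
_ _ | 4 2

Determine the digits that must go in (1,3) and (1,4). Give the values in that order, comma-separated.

2,3

For (1,3):
  Consider where 2 can go in column 3.
  (3,3) is out (row 3 already has a 2).
  So the only cell in column 3 that can hold 2 is (1,3).
  So (1,3) = 2.
For (1,4):
  Row 1 already contains {4}.
  Column 4 already contains {2}.
  Its 2×2 block (box 2) already contains {1}.
  The only value from 1–4 not eliminated is 3, so (1,4) = 3.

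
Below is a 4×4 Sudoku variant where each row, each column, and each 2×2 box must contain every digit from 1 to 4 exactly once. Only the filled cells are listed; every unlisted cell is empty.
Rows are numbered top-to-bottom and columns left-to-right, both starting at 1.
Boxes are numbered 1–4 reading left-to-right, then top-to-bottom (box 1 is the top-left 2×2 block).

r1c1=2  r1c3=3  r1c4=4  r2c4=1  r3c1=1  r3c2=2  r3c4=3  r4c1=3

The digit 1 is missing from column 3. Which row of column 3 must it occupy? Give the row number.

Consider where 1 can go in column 3.
r2c3 is out (row 2 already has a 1).
r3c3 is out (row 3 already has a 1).
So the only cell in column 3 that can hold 1 is r4c3.
That is row 4.

4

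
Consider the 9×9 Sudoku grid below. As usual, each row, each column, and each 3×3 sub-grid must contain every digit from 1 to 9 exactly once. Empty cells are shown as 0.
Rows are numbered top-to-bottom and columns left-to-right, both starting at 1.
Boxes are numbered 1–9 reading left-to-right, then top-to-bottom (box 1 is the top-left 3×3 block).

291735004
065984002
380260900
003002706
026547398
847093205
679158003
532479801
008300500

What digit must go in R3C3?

4

Row 3 already contains {2, 3, 6, 8, 9}.
Column 3 already contains {1, 2, 3, 5, 6, 7, 8, 9}.
Its 3×3 block (box 1) already contains {1, 2, 3, 5, 6, 8, 9}.
The only value from 1–9 not eliminated is 4, so R3C3 = 4.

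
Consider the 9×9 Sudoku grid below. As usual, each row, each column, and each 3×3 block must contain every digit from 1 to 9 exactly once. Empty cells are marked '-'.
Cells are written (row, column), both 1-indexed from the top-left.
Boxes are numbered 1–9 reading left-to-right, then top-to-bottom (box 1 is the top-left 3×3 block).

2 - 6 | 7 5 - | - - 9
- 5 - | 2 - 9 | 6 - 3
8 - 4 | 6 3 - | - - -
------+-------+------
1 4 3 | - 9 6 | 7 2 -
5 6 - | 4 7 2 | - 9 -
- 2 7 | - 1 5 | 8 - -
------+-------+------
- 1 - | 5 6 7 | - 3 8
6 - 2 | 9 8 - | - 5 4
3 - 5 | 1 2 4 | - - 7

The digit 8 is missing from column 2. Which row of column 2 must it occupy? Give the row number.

9

Consider where 8 can go in column 2.
(1,2) is out (box 1 already has a 8).
(3,2) is out (row 3 already has a 8).
(8,2) is out (row 8 already has a 8).
So the only cell in column 2 that can hold 8 is (9,2).
That is row 9.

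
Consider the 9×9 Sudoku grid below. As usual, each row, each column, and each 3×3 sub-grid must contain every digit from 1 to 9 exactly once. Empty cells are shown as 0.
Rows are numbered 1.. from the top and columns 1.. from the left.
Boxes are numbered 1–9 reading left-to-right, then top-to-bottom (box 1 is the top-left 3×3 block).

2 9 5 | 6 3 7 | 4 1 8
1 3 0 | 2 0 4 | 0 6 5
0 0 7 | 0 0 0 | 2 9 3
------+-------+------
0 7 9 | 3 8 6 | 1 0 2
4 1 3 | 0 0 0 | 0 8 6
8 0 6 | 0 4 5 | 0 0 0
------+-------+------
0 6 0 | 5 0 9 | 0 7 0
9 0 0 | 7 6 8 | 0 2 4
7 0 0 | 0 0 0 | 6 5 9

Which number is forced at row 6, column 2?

2

Row 6 already contains {4, 5, 6, 8}.
Column 2 already contains {1, 3, 6, 7, 9}.
Its 3×3 block (box 4) already contains {1, 3, 4, 6, 7, 8, 9}.
The only value from 1–9 not eliminated is 2, so row 6, column 2 = 2.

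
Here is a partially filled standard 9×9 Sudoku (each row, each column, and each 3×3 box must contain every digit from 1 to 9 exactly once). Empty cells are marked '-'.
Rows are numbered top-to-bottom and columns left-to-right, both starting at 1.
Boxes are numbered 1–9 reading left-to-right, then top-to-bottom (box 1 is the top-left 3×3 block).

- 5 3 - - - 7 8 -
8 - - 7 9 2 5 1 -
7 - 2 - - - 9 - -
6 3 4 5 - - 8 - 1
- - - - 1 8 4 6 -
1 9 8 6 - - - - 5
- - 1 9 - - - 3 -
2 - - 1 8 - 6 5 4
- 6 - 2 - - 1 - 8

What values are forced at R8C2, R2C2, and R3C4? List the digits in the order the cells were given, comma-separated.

For R8C2:
  Row 8 already contains {1, 2, 4, 5, 6, 8}.
  Column 2 already contains {3, 5, 6, 9}.
  Its 3×3 block (box 7) already contains {1, 2, 6}.
  The only value from 1–9 not eliminated is 7, so R8C2 = 7.
For R2C2:
  Row 2 already contains {1, 2, 5, 7, 8, 9}.
  Column 2 already contains {3, 5, 6, 9}.
  Its 3×3 block (box 1) already contains {2, 3, 5, 7, 8}.
  The only value from 1–9 not eliminated is 4, so R2C2 = 4.
For R3C4:
  Consider where 8 can go in column 4.
  R1C4 is out (row 1 already has a 8).
  R5C4 is out (row 5 already has a 8).
  So the only cell in column 4 that can hold 8 is R3C4.
  So R3C4 = 8.

7,4,8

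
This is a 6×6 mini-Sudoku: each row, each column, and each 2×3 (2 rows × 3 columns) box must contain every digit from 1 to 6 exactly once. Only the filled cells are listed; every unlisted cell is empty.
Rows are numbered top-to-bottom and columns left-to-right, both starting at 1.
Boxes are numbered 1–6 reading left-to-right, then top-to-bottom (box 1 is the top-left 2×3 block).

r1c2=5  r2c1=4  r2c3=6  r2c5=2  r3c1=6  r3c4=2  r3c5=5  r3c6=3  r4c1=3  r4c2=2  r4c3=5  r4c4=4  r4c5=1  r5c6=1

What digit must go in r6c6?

Cell r6c6 itself could take any of {2, 4, 5, 6} by direct elimination.
Consider where 2 can go in column 6.
r1c6 is out (box 2 already has a 2).
r2c6 is out (row 2 already has a 2).
r4c6 is out (row 4 already has a 2).
So the only cell in column 6 that can hold 2 is r6c6.
Therefore r6c6 = 2.

2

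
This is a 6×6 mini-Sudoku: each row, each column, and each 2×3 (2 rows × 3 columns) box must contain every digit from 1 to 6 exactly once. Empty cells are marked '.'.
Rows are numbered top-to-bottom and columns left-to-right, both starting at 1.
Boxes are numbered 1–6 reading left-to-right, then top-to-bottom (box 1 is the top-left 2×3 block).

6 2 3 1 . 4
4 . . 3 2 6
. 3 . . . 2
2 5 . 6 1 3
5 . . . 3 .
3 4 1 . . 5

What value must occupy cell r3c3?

Cell r3c3 itself could take any of {4, 6} by direct elimination.
Consider where 6 can go in box 3.
r3c1 is out (column 1 already has a 6).
r4c3 is out (row 4 already has a 6).
So the only cell in box 3 that can hold 6 is r3c3.
Therefore r3c3 = 6.

6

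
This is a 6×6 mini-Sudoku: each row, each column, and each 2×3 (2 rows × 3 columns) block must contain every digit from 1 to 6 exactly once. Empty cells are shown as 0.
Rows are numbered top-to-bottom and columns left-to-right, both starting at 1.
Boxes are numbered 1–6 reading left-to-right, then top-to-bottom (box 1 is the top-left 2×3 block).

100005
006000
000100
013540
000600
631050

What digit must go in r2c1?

Cell r2c1 itself could take any of {2, 3, 4, 5} by direct elimination.
Consider where 3 can go in box 1.
r1c2 is out (column 2 already has a 3).
r1c3 is out (column 3 already has a 3).
r2c2 is out (column 2 already has a 3).
So the only cell in box 1 that can hold 3 is r2c1.
Therefore r2c1 = 3.

3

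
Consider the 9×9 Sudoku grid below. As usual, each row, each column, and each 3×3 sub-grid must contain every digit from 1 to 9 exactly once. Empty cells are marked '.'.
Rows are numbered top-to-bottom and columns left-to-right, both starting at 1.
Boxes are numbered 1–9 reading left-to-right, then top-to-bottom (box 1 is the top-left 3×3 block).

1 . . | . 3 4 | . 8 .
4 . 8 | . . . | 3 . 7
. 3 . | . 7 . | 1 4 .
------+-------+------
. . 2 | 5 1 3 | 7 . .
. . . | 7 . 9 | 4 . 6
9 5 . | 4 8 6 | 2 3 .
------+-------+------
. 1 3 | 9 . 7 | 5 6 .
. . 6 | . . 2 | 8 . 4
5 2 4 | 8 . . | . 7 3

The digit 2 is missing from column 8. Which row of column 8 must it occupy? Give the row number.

2

Consider where 2 can go in column 8.
r4c8 is out (row 4 already has a 2).
r5c8 is out (box 6 already has a 2).
r8c8 is out (row 8 already has a 2).
So the only cell in column 8 that can hold 2 is r2c8.
That is row 2.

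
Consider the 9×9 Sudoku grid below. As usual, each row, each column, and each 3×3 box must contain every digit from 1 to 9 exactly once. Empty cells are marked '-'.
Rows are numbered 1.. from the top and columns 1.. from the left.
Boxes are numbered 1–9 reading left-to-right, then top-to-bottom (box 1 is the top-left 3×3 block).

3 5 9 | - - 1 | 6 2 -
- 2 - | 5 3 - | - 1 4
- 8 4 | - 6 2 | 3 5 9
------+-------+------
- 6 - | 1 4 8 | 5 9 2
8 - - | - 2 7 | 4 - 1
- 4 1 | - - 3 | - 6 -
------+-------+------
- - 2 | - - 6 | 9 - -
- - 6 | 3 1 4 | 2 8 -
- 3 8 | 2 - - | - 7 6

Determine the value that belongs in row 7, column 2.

1

Cell row 7, column 2 itself could take any of {1, 7} by direct elimination.
Consider where 1 can go in column 2.
row 5, column 2 is out (row 5 already has a 1).
row 8, column 2 is out (row 8 already has a 1).
So the only cell in column 2 that can hold 1 is row 7, column 2.
Therefore row 7, column 2 = 1.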